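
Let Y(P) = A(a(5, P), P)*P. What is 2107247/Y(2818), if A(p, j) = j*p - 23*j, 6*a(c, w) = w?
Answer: 6321741/10641106160 ≈ 0.00059409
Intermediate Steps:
a(c, w) = w/6
A(p, j) = -23*j + j*p
Y(P) = P²*(-23 + P/6) (Y(P) = (P*(-23 + P/6))*P = P²*(-23 + P/6))
2107247/Y(2818) = 2107247/(((⅙)*2818²*(-138 + 2818))) = 2107247/(((⅙)*7941124*2680)) = 2107247/(10641106160/3) = 2107247*(3/10641106160) = 6321741/10641106160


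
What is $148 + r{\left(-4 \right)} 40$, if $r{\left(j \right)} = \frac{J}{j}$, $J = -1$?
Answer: $158$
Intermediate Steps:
$r{\left(j \right)} = - \frac{1}{j}$
$148 + r{\left(-4 \right)} 40 = 148 + - \frac{1}{-4} \cdot 40 = 148 + \left(-1\right) \left(- \frac{1}{4}\right) 40 = 148 + \frac{1}{4} \cdot 40 = 148 + 10 = 158$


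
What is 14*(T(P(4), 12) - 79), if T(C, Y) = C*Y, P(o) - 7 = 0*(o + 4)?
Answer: 70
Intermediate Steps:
P(o) = 7 (P(o) = 7 + 0*(o + 4) = 7 + 0*(4 + o) = 7 + 0 = 7)
14*(T(P(4), 12) - 79) = 14*(7*12 - 79) = 14*(84 - 79) = 14*5 = 70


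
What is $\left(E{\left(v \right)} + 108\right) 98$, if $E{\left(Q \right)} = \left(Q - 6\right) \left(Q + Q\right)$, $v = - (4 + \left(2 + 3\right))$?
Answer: $37044$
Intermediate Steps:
$v = -9$ ($v = - (4 + 5) = \left(-1\right) 9 = -9$)
$E{\left(Q \right)} = 2 Q \left(-6 + Q\right)$ ($E{\left(Q \right)} = \left(-6 + Q\right) 2 Q = 2 Q \left(-6 + Q\right)$)
$\left(E{\left(v \right)} + 108\right) 98 = \left(2 \left(-9\right) \left(-6 - 9\right) + 108\right) 98 = \left(2 \left(-9\right) \left(-15\right) + 108\right) 98 = \left(270 + 108\right) 98 = 378 \cdot 98 = 37044$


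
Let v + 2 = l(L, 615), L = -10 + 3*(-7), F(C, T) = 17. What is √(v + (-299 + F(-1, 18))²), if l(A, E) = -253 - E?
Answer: √78654 ≈ 280.45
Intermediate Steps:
L = -31 (L = -10 - 21 = -31)
v = -870 (v = -2 + (-253 - 1*615) = -2 + (-253 - 615) = -2 - 868 = -870)
√(v + (-299 + F(-1, 18))²) = √(-870 + (-299 + 17)²) = √(-870 + (-282)²) = √(-870 + 79524) = √78654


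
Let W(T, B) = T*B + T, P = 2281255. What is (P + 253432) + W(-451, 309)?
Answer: 2394877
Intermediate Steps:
W(T, B) = T + B*T (W(T, B) = B*T + T = T + B*T)
(P + 253432) + W(-451, 309) = (2281255 + 253432) - 451*(1 + 309) = 2534687 - 451*310 = 2534687 - 139810 = 2394877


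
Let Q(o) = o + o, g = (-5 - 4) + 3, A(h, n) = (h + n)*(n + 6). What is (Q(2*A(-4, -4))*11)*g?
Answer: 4224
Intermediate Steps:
A(h, n) = (6 + n)*(h + n) (A(h, n) = (h + n)*(6 + n) = (6 + n)*(h + n))
g = -6 (g = -9 + 3 = -6)
Q(o) = 2*o
(Q(2*A(-4, -4))*11)*g = ((2*(2*((-4)² + 6*(-4) + 6*(-4) - 4*(-4))))*11)*(-6) = ((2*(2*(16 - 24 - 24 + 16)))*11)*(-6) = ((2*(2*(-16)))*11)*(-6) = ((2*(-32))*11)*(-6) = -64*11*(-6) = -704*(-6) = 4224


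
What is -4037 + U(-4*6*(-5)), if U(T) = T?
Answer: -3917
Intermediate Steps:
-4037 + U(-4*6*(-5)) = -4037 - 4*6*(-5) = -4037 - 24*(-5) = -4037 + 120 = -3917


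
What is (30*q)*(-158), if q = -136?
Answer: 644640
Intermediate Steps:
(30*q)*(-158) = (30*(-136))*(-158) = -4080*(-158) = 644640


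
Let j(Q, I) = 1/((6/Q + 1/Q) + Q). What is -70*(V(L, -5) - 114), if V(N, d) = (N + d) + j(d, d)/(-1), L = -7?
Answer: 140945/16 ≈ 8809.1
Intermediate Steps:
j(Q, I) = 1/(Q + 7/Q) (j(Q, I) = 1/((6/Q + 1/Q) + Q) = 1/(7/Q + Q) = 1/(Q + 7/Q))
V(N, d) = N + d - d/(7 + d**2) (V(N, d) = (N + d) + (d/(7 + d**2))/(-1) = (N + d) + (d/(7 + d**2))*(-1) = (N + d) - d/(7 + d**2) = N + d - d/(7 + d**2))
-70*(V(L, -5) - 114) = -70*((-1*(-5) + (7 + (-5)**2)*(-7 - 5))/(7 + (-5)**2) - 114) = -70*((5 + (7 + 25)*(-12))/(7 + 25) - 114) = -70*((5 + 32*(-12))/32 - 114) = -70*((5 - 384)/32 - 114) = -70*((1/32)*(-379) - 114) = -70*(-379/32 - 114) = -70*(-4027/32) = 140945/16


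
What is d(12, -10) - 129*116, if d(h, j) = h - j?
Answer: -14942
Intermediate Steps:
d(12, -10) - 129*116 = (12 - 1*(-10)) - 129*116 = (12 + 10) - 14964 = 22 - 14964 = -14942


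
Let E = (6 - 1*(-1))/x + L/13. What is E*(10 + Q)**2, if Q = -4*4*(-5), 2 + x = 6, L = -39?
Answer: -10125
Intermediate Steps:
x = 4 (x = -2 + 6 = 4)
Q = 80 (Q = -16*(-5) = 80)
E = -5/4 (E = (6 - 1*(-1))/4 - 39/13 = (6 + 1)*(1/4) - 39*1/13 = 7*(1/4) - 3 = 7/4 - 3 = -5/4 ≈ -1.2500)
E*(10 + Q)**2 = -5*(10 + 80)**2/4 = -5/4*90**2 = -5/4*8100 = -10125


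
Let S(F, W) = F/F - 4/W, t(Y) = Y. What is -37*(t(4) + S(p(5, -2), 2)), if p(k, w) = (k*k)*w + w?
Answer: -111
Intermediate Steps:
p(k, w) = w + w*k² (p(k, w) = k²*w + w = w*k² + w = w + w*k²)
S(F, W) = 1 - 4/W
-37*(t(4) + S(p(5, -2), 2)) = -37*(4 + (-4 + 2)/2) = -37*(4 + (½)*(-2)) = -37*(4 - 1) = -37*3 = -111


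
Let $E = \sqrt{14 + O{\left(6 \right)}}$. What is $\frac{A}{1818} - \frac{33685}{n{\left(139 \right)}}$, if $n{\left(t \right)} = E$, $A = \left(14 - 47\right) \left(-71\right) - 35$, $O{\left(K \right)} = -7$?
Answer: $\frac{1154}{909} - \frac{33685 \sqrt{7}}{7} \approx -12730.0$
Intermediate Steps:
$E = \sqrt{7}$ ($E = \sqrt{14 - 7} = \sqrt{7} \approx 2.6458$)
$A = 2308$ ($A = \left(-33\right) \left(-71\right) - 35 = 2343 - 35 = 2308$)
$n{\left(t \right)} = \sqrt{7}$
$\frac{A}{1818} - \frac{33685}{n{\left(139 \right)}} = \frac{2308}{1818} - \frac{33685}{\sqrt{7}} = 2308 \cdot \frac{1}{1818} - 33685 \frac{\sqrt{7}}{7} = \frac{1154}{909} - \frac{33685 \sqrt{7}}{7}$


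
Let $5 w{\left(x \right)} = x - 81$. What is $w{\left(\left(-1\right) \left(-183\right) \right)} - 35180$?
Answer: $- \frac{175798}{5} \approx -35160.0$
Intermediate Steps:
$w{\left(x \right)} = - \frac{81}{5} + \frac{x}{5}$ ($w{\left(x \right)} = \frac{x - 81}{5} = \frac{-81 + x}{5} = - \frac{81}{5} + \frac{x}{5}$)
$w{\left(\left(-1\right) \left(-183\right) \right)} - 35180 = \left(- \frac{81}{5} + \frac{\left(-1\right) \left(-183\right)}{5}\right) - 35180 = \left(- \frac{81}{5} + \frac{1}{5} \cdot 183\right) - 35180 = \left(- \frac{81}{5} + \frac{183}{5}\right) - 35180 = \frac{102}{5} - 35180 = - \frac{175798}{5}$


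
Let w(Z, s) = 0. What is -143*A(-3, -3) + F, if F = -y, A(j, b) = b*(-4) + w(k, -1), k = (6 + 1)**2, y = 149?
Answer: -1865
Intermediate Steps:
k = 49 (k = 7**2 = 49)
A(j, b) = -4*b (A(j, b) = b*(-4) + 0 = -4*b + 0 = -4*b)
F = -149 (F = -1*149 = -149)
-143*A(-3, -3) + F = -(-572)*(-3) - 149 = -143*12 - 149 = -1716 - 149 = -1865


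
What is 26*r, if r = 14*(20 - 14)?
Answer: 2184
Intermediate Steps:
r = 84 (r = 14*6 = 84)
26*r = 26*84 = 2184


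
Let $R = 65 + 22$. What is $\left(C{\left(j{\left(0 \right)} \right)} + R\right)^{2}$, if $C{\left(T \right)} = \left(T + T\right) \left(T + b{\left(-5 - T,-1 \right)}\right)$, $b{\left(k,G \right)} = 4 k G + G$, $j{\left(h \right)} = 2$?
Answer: $41209$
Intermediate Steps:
$b{\left(k,G \right)} = G + 4 G k$ ($b{\left(k,G \right)} = 4 G k + G = G + 4 G k$)
$C{\left(T \right)} = 2 T \left(19 + 5 T\right)$ ($C{\left(T \right)} = \left(T + T\right) \left(T - \left(1 + 4 \left(-5 - T\right)\right)\right) = 2 T \left(T - \left(1 - \left(20 + 4 T\right)\right)\right) = 2 T \left(T - \left(-19 - 4 T\right)\right) = 2 T \left(T + \left(19 + 4 T\right)\right) = 2 T \left(19 + 5 T\right)$)
$R = 87$
$\left(C{\left(j{\left(0 \right)} \right)} + R\right)^{2} = \left(2 \cdot 2 \left(19 + 5 \cdot 2\right) + 87\right)^{2} = \left(2 \cdot 2 \left(19 + 10\right) + 87\right)^{2} = \left(2 \cdot 2 \cdot 29 + 87\right)^{2} = \left(116 + 87\right)^{2} = 203^{2} = 41209$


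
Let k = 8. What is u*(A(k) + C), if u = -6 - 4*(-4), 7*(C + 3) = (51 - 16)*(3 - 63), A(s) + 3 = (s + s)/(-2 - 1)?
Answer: -9340/3 ≈ -3113.3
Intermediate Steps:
A(s) = -3 - 2*s/3 (A(s) = -3 + (s + s)/(-2 - 1) = -3 + (2*s)/(-3) = -3 + (2*s)*(-1/3) = -3 - 2*s/3)
C = -303 (C = -3 + ((51 - 16)*(3 - 63))/7 = -3 + (35*(-60))/7 = -3 + (1/7)*(-2100) = -3 - 300 = -303)
u = 10 (u = -6 + 16 = 10)
u*(A(k) + C) = 10*((-3 - 2/3*8) - 303) = 10*((-3 - 16/3) - 303) = 10*(-25/3 - 303) = 10*(-934/3) = -9340/3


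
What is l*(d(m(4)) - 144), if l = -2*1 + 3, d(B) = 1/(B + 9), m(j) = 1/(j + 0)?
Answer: -5324/37 ≈ -143.89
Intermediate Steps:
m(j) = 1/j
d(B) = 1/(9 + B)
l = 1 (l = -2 + 3 = 1)
l*(d(m(4)) - 144) = 1*(1/(9 + 1/4) - 144) = 1*(1/(9 + ¼) - 144) = 1*(1/(37/4) - 144) = 1*(4/37 - 144) = 1*(-5324/37) = -5324/37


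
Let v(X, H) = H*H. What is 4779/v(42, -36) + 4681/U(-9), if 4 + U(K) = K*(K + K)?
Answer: 42109/1264 ≈ 33.314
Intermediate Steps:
U(K) = -4 + 2*K**2 (U(K) = -4 + K*(K + K) = -4 + K*(2*K) = -4 + 2*K**2)
v(X, H) = H**2
4779/v(42, -36) + 4681/U(-9) = 4779/((-36)**2) + 4681/(-4 + 2*(-9)**2) = 4779/1296 + 4681/(-4 + 2*81) = 4779*(1/1296) + 4681/(-4 + 162) = 59/16 + 4681/158 = 42109/1264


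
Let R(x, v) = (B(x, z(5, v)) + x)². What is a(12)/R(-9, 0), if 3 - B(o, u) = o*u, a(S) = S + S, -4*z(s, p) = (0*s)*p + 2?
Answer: 32/147 ≈ 0.21769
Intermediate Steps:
z(s, p) = -½ (z(s, p) = -((0*s)*p + 2)/4 = -(0*p + 2)/4 = -(0 + 2)/4 = -¼*2 = -½)
a(S) = 2*S
B(o, u) = 3 - o*u
R(x, v) = (3 + 3*x/2)² (R(x, v) = ((3 - 1*x*(-½)) + x)² = ((3 + x/2) + x)² = (3 + 3*x/2)²)
a(12)/R(-9, 0) = (2*12)/((9*(2 - 9)²/4)) = 24/(((9/4)*(-7)²)) = 24/(((9/4)*49)) = 24/(441/4) = 24*(4/441) = 32/147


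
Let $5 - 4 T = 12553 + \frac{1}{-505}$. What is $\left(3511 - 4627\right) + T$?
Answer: $- \frac{8591059}{2020} \approx -4253.0$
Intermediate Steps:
$T = - \frac{6336739}{2020}$ ($T = \frac{5}{4} - \frac{12553 + \frac{1}{-505}}{4} = \frac{5}{4} - \frac{12553 - \frac{1}{505}}{4} = \frac{5}{4} - \frac{1584816}{505} = - \frac{6336739}{2020} \approx -3137.0$)
$\left(3511 - 4627\right) + T = \left(3511 - 4627\right) - \frac{6336739}{2020} = -1116 - \frac{6336739}{2020} = - \frac{8591059}{2020}$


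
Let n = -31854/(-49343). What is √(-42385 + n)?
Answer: I*√2106010799407/7049 ≈ 205.87*I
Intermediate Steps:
n = 31854/49343 (n = -31854*(-1/49343) = 31854/49343 ≈ 0.64556)
√(-42385 + n) = √(-42385 + 31854/49343) = √(-2091371201/49343) = I*√2106010799407/7049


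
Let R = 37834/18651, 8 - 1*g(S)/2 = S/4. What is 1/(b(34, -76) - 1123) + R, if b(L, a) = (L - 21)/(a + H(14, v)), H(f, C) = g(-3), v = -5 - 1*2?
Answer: 382296047/188542959 ≈ 2.0276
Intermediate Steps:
v = -7 (v = -5 - 2 = -7)
g(S) = 16 - S/2 (g(S) = 16 - 2*S/4 = 16 - S/2)
H(f, C) = 35/2 (H(f, C) = 16 - ½*(-3) = 16 + 3/2 = 35/2)
R = 37834/18651 (R = 37834*(1/18651) = 37834/18651 ≈ 2.0285)
b(L, a) = (-21 + L)/(35/2 + a) (b(L, a) = (L - 21)/(a + 35/2) = (-21 + L)/(35/2 + a))
1/(b(34, -76) - 1123) + R = 1/(2*(-21 + 34)/(35 + 2*(-76)) - 1123) + 37834/18651 = 1/(2*13/(35 - 152) - 1123) + 37834/18651 = 1/(2*13/(-117) - 1123) + 37834/18651 = 1/(2*(-1/117)*13 - 1123) + 37834/18651 = 1/(-2/9 - 1123) + 37834/18651 = 1/(-10109/9) + 37834/18651 = -9/10109 + 37834/18651 = 382296047/188542959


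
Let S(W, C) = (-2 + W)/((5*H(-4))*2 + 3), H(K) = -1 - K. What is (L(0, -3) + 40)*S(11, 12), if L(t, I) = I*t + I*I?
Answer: 147/11 ≈ 13.364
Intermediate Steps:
L(t, I) = I² + I*t (L(t, I) = I*t + I² = I² + I*t)
S(W, C) = -2/33 + W/33 (S(W, C) = (-2 + W)/((5*(-1 - 1*(-4)))*2 + 3) = (-2 + W)/((5*(-1 + 4))*2 + 3) = (-2 + W)/((5*3)*2 + 3) = (-2 + W)/(15*2 + 3) = (-2 + W)/(30 + 3) = (-2 + W)/33 = (-2 + W)*(1/33) = -2/33 + W/33)
(L(0, -3) + 40)*S(11, 12) = (-3*(-3 + 0) + 40)*(-2/33 + (1/33)*11) = (-3*(-3) + 40)*(-2/33 + ⅓) = (9 + 40)*(3/11) = 49*(3/11) = 147/11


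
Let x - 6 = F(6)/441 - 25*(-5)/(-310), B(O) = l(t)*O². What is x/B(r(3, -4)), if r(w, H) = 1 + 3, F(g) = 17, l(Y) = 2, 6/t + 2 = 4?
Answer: 154081/874944 ≈ 0.17610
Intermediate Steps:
t = 3 (t = 6/(-2 + 4) = 6/2 = 6*(½) = 3)
r(w, H) = 4
B(O) = 2*O²
x = 154081/27342 (x = 6 + (17/441 - 25*(-5)/(-310)) = 6 + (17*(1/441) + 125*(-1/310)) = 6 + (17/441 - 25/62) = 6 - 9971/27342 = 154081/27342 ≈ 5.6353)
x/B(r(3, -4)) = 154081/(27342*((2*4²))) = 154081/(27342*((2*16))) = (154081/27342)/32 = (154081/27342)*(1/32) = 154081/874944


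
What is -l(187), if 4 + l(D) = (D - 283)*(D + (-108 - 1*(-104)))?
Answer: 17572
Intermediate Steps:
l(D) = -4 + (-283 + D)*(-4 + D) (l(D) = -4 + (D - 283)*(D + (-108 - 1*(-104))) = -4 + (-283 + D)*(D + (-108 + 104)) = -4 + (-283 + D)*(D - 4) = -4 + (-283 + D)*(-4 + D))
-l(187) = -(1128 + 187² - 287*187) = -(1128 + 34969 - 53669) = -1*(-17572) = 17572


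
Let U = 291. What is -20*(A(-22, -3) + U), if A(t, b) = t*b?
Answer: -7140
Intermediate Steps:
A(t, b) = b*t
-20*(A(-22, -3) + U) = -20*(-3*(-22) + 291) = -20*(66 + 291) = -20*357 = -7140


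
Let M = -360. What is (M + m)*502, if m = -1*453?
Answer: -408126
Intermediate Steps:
m = -453
(M + m)*502 = (-360 - 453)*502 = -813*502 = -408126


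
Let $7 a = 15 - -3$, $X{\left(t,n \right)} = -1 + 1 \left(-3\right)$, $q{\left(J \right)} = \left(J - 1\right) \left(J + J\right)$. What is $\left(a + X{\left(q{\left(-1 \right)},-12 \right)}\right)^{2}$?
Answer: $\frac{100}{49} \approx 2.0408$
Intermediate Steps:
$q{\left(J \right)} = 2 J \left(-1 + J\right)$ ($q{\left(J \right)} = \left(-1 + J\right) 2 J = 2 J \left(-1 + J\right)$)
$X{\left(t,n \right)} = -4$ ($X{\left(t,n \right)} = -1 - 3 = -4$)
$a = \frac{18}{7}$ ($a = \frac{15 - -3}{7} = \frac{15 + 3}{7} = \frac{1}{7} \cdot 18 = \frac{18}{7} \approx 2.5714$)
$\left(a + X{\left(q{\left(-1 \right)},-12 \right)}\right)^{2} = \left(\frac{18}{7} - 4\right)^{2} = \left(- \frac{10}{7}\right)^{2} = \frac{100}{49}$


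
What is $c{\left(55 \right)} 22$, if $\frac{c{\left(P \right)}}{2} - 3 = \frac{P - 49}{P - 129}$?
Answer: $\frac{4752}{37} \approx 128.43$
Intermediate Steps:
$c{\left(P \right)} = 6 + \frac{2 \left(-49 + P\right)}{-129 + P}$ ($c{\left(P \right)} = 6 + 2 \frac{P - 49}{P - 129} = 6 + 2 \frac{-49 + P}{-129 + P} = 6 + \frac{2 \left(-49 + P\right)}{-129 + P}$)
$c{\left(55 \right)} 22 = \frac{8 \left(-109 + 55\right)}{-129 + 55} \cdot 22 = 8 \frac{1}{-74} \left(-54\right) 22 = 8 \left(- \frac{1}{74}\right) \left(-54\right) 22 = \frac{216}{37} \cdot 22 = \frac{4752}{37}$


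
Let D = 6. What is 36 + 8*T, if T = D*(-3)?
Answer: -108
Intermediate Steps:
T = -18 (T = 6*(-3) = -18)
36 + 8*T = 36 + 8*(-18) = 36 - 144 = -108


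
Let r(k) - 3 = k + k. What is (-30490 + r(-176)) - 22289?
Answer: -53128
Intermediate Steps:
r(k) = 3 + 2*k (r(k) = 3 + (k + k) = 3 + 2*k)
(-30490 + r(-176)) - 22289 = (-30490 + (3 + 2*(-176))) - 22289 = (-30490 + (3 - 352)) - 22289 = (-30490 - 349) - 22289 = -30839 - 22289 = -53128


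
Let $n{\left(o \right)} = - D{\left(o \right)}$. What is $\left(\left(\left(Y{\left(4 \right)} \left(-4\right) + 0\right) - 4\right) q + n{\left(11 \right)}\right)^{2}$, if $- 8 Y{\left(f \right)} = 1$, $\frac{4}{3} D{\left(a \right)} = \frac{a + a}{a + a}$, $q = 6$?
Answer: $\frac{7569}{16} \approx 473.06$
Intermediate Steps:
$D{\left(a \right)} = \frac{3}{4}$ ($D{\left(a \right)} = \frac{3 \frac{a + a}{a + a}}{4} = \frac{3 \frac{2 a}{2 a}}{4} = \frac{3 \cdot 2 a \frac{1}{2 a}}{4} = \frac{3}{4} \cdot 1 = \frac{3}{4}$)
$Y{\left(f \right)} = - \frac{1}{8}$ ($Y{\left(f \right)} = \left(- \frac{1}{8}\right) 1 = - \frac{1}{8}$)
$n{\left(o \right)} = - \frac{3}{4}$ ($n{\left(o \right)} = \left(-1\right) \frac{3}{4} = - \frac{3}{4}$)
$\left(\left(\left(Y{\left(4 \right)} \left(-4\right) + 0\right) - 4\right) q + n{\left(11 \right)}\right)^{2} = \left(\left(\left(\left(- \frac{1}{8}\right) \left(-4\right) + 0\right) - 4\right) 6 - \frac{3}{4}\right)^{2} = \left(\left(\left(\frac{1}{2} + 0\right) - 4\right) 6 - \frac{3}{4}\right)^{2} = \left(\left(\frac{1}{2} - 4\right) 6 - \frac{3}{4}\right)^{2} = \left(\left(- \frac{7}{2}\right) 6 - \frac{3}{4}\right)^{2} = \left(-21 - \frac{3}{4}\right)^{2} = \left(- \frac{87}{4}\right)^{2} = \frac{7569}{16}$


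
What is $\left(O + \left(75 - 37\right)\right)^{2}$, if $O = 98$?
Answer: $18496$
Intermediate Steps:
$\left(O + \left(75 - 37\right)\right)^{2} = \left(98 + \left(75 - 37\right)\right)^{2} = \left(98 + 38\right)^{2} = 136^{2} = 18496$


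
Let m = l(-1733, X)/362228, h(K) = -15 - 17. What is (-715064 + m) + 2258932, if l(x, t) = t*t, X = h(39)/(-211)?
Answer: 6224394393326252/4031688197 ≈ 1.5439e+6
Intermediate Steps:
h(K) = -32
X = 32/211 (X = -32/(-211) = -32*(-1/211) = 32/211 ≈ 0.15166)
l(x, t) = t²
m = 256/4031688197 (m = (32/211)²/362228 = (1024/44521)*(1/362228) = 256/4031688197 ≈ 6.3497e-8)
(-715064 + m) + 2258932 = (-715064 + 256/4031688197) + 2258932 = -2882915088899352/4031688197 + 2258932 = 6224394393326252/4031688197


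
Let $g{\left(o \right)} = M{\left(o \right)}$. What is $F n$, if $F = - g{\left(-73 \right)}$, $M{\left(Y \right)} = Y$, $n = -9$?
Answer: $-657$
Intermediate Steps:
$g{\left(o \right)} = o$
$F = 73$ ($F = \left(-1\right) \left(-73\right) = 73$)
$F n = 73 \left(-9\right) = -657$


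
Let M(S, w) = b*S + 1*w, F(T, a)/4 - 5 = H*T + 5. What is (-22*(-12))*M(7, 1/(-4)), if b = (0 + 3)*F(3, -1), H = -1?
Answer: 155166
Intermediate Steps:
F(T, a) = 40 - 4*T (F(T, a) = 20 + 4*(-T + 5) = 20 + 4*(5 - T) = 20 + (20 - 4*T) = 40 - 4*T)
b = 84 (b = (0 + 3)*(40 - 4*3) = 3*(40 - 12) = 3*28 = 84)
M(S, w) = w + 84*S (M(S, w) = 84*S + 1*w = 84*S + w = w + 84*S)
(-22*(-12))*M(7, 1/(-4)) = (-22*(-12))*(1/(-4) + 84*7) = 264*(-¼ + 588) = 264*(2351/4) = 155166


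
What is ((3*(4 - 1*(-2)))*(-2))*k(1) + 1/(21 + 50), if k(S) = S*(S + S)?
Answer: -5111/71 ≈ -71.986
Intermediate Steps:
k(S) = 2*S² (k(S) = S*(2*S) = 2*S²)
((3*(4 - 1*(-2)))*(-2))*k(1) + 1/(21 + 50) = ((3*(4 - 1*(-2)))*(-2))*(2*1²) + 1/(21 + 50) = ((3*(4 + 2))*(-2))*(2*1) + 1/71 = ((3*6)*(-2))*2 + 1/71 = (18*(-2))*2 + 1/71 = -36*2 + 1/71 = -72 + 1/71 = -5111/71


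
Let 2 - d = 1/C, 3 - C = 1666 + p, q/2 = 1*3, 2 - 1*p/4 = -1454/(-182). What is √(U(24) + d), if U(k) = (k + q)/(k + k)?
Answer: √934575097946/596612 ≈ 1.6204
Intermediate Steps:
p = -2180/91 (p = 8 - (-5816)/(-182) = 8 - (-5816)*(-1)/182 = 8 - 4*727/91 = 8 - 2908/91 = -2180/91 ≈ -23.956)
q = 6 (q = 2*(1*3) = 2*3 = 6)
C = -149153/91 (C = 3 - (1666 - 2180/91) = 3 - 1*149426/91 = 3 - 149426/91 = -149153/91 ≈ -1639.0)
d = 298397/149153 (d = 2 - 1/(-149153/91) = 2 - 1*(-91/149153) = 2 + 91/149153 = 298397/149153 ≈ 2.0006)
U(k) = (6 + k)/(2*k) (U(k) = (k + 6)/(k + k) = (6 + k)/((2*k)) = (6 + k)*(1/(2*k)) = (6 + k)/(2*k))
√(U(24) + d) = √((½)*(6 + 24)/24 + 298397/149153) = √((½)*(1/24)*30 + 298397/149153) = √(5/8 + 298397/149153) = √(3132941/1193224) = √934575097946/596612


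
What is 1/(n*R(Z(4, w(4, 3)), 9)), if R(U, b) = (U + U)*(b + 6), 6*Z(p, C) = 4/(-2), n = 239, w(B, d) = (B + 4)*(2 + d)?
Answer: -1/2390 ≈ -0.00041841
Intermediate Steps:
w(B, d) = (2 + d)*(4 + B) (w(B, d) = (4 + B)*(2 + d) = (2 + d)*(4 + B))
Z(p, C) = -1/3 (Z(p, C) = (4/(-2))/6 = (4*(-1/2))/6 = (1/6)*(-2) = -1/3)
R(U, b) = 2*U*(6 + b) (R(U, b) = (2*U)*(6 + b) = 2*U*(6 + b))
1/(n*R(Z(4, w(4, 3)), 9)) = 1/(239*(2*(-1/3)*(6 + 9))) = 1/(239*(2*(-1/3)*15)) = 1/(239*(-10)) = 1/(-2390) = -1/2390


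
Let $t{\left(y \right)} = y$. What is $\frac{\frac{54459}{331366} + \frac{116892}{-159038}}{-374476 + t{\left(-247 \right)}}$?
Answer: $\frac{15036492015}{9873910937401742} \approx 1.5229 \cdot 10^{-6}$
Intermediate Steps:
$\frac{\frac{54459}{331366} + \frac{116892}{-159038}}{-374476 + t{\left(-247 \right)}} = \frac{\frac{54459}{331366} + \frac{116892}{-159038}}{-374476 - 247} = \frac{54459 \cdot \frac{1}{331366} + 116892 \left(- \frac{1}{159038}\right)}{-374723} = \left(\frac{54459}{331366} - \frac{58446}{79519}\right) \left(- \frac{1}{374723}\right) = \left(- \frac{15036492015}{26349892954}\right) \left(- \frac{1}{374723}\right) = \frac{15036492015}{9873910937401742}$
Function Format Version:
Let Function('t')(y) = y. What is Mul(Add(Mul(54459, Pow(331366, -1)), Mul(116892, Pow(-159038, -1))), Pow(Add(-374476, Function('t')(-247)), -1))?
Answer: Rational(15036492015, 9873910937401742) ≈ 1.5229e-6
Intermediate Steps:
Mul(Add(Mul(54459, Pow(331366, -1)), Mul(116892, Pow(-159038, -1))), Pow(Add(-374476, Function('t')(-247)), -1)) = Mul(Add(Mul(54459, Pow(331366, -1)), Mul(116892, Pow(-159038, -1))), Pow(Add(-374476, -247), -1)) = Mul(Add(Mul(54459, Rational(1, 331366)), Mul(116892, Rational(-1, 159038))), Pow(-374723, -1)) = Mul(Add(Rational(54459, 331366), Rational(-58446, 79519)), Rational(-1, 374723)) = Mul(Rational(-15036492015, 26349892954), Rational(-1, 374723)) = Rational(15036492015, 9873910937401742)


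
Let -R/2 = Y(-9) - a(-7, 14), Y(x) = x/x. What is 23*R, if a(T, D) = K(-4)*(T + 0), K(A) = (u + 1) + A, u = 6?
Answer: -1012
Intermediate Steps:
K(A) = 7 + A (K(A) = (6 + 1) + A = 7 + A)
a(T, D) = 3*T (a(T, D) = (7 - 4)*(T + 0) = 3*T)
Y(x) = 1
R = -44 (R = -2*(1 - 3*(-7)) = -2*(1 - 1*(-21)) = -2*(1 + 21) = -2*22 = -44)
23*R = 23*(-44) = -1012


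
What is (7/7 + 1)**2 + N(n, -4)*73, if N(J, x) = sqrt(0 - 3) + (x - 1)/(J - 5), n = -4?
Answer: 401/9 + 73*I*sqrt(3) ≈ 44.556 + 126.44*I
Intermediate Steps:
N(J, x) = I*sqrt(3) + (-1 + x)/(-5 + J) (N(J, x) = sqrt(-3) + (-1 + x)/(-5 + J) = I*sqrt(3) + (-1 + x)/(-5 + J))
(7/7 + 1)**2 + N(n, -4)*73 = (7/7 + 1)**2 + ((-1 - 4 - 5*I*sqrt(3) + I*(-4)*sqrt(3))/(-5 - 4))*73 = (7*(1/7) + 1)**2 + ((-1 - 4 - 5*I*sqrt(3) - 4*I*sqrt(3))/(-9))*73 = (1 + 1)**2 - (-5 - 9*I*sqrt(3))/9*73 = 2**2 + (5/9 + I*sqrt(3))*73 = 4 + (365/9 + 73*I*sqrt(3)) = 401/9 + 73*I*sqrt(3)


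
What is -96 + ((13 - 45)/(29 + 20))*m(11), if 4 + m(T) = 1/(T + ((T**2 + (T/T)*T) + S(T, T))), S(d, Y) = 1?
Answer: -41186/441 ≈ -93.392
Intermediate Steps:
m(T) = -4 + 1/(1 + T**2 + 2*T) (m(T) = -4 + 1/(T + ((T**2 + (T/T)*T) + 1)) = -4 + 1/(T + ((T**2 + 1*T) + 1)) = -4 + 1/(T + ((T**2 + T) + 1)) = -4 + 1/(T + ((T + T**2) + 1)) = -4 + 1/(T + (1 + T + T**2)) = -4 + 1/(1 + T**2 + 2*T))
-96 + ((13 - 45)/(29 + 20))*m(11) = -96 + ((13 - 45)/(29 + 20))*((-3 - 8*11 - 4*11**2)/(1 + 11**2 + 2*11)) = -96 + (-32/49)*((-3 - 88 - 4*121)/(1 + 121 + 22)) = -96 + (-32*1/49)*((-3 - 88 - 484)/144) = -96 - 2*(-575)/441 = -96 - 32/49*(-575/144) = -96 + 1150/441 = -41186/441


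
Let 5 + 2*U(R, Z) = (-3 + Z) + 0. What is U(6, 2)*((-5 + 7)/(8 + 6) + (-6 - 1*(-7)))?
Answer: -24/7 ≈ -3.4286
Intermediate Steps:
U(R, Z) = -4 + Z/2 (U(R, Z) = -5/2 + ((-3 + Z) + 0)/2 = -5/2 + (-3 + Z)/2 = -5/2 + (-3/2 + Z/2) = -4 + Z/2)
U(6, 2)*((-5 + 7)/(8 + 6) + (-6 - 1*(-7))) = (-4 + (1/2)*2)*((-5 + 7)/(8 + 6) + (-6 - 1*(-7))) = (-4 + 1)*(2/14 + (-6 + 7)) = -3*(2*(1/14) + 1) = -3*(1/7 + 1) = -3*8/7 = -24/7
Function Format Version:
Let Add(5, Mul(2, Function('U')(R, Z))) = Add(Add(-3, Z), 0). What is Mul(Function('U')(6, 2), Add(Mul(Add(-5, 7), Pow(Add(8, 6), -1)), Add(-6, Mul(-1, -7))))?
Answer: Rational(-24, 7) ≈ -3.4286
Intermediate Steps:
Function('U')(R, Z) = Add(-4, Mul(Rational(1, 2), Z)) (Function('U')(R, Z) = Add(Rational(-5, 2), Mul(Rational(1, 2), Add(Add(-3, Z), 0))) = Add(Rational(-5, 2), Mul(Rational(1, 2), Add(-3, Z))) = Add(Rational(-5, 2), Add(Rational(-3, 2), Mul(Rational(1, 2), Z))) = Add(-4, Mul(Rational(1, 2), Z)))
Mul(Function('U')(6, 2), Add(Mul(Add(-5, 7), Pow(Add(8, 6), -1)), Add(-6, Mul(-1, -7)))) = Mul(Add(-4, Mul(Rational(1, 2), 2)), Add(Mul(Add(-5, 7), Pow(Add(8, 6), -1)), Add(-6, Mul(-1, -7)))) = Mul(Add(-4, 1), Add(Mul(2, Pow(14, -1)), Add(-6, 7))) = Mul(-3, Add(Mul(2, Rational(1, 14)), 1)) = Mul(-3, Add(Rational(1, 7), 1)) = Mul(-3, Rational(8, 7)) = Rational(-24, 7)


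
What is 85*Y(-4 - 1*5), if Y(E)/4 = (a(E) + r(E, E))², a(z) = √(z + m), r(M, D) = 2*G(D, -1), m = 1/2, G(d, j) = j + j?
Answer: 2550 - 1360*I*√34 ≈ 2550.0 - 7930.1*I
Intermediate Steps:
G(d, j) = 2*j
m = ½ ≈ 0.50000
r(M, D) = -4 (r(M, D) = 2*(2*(-1)) = 2*(-2) = -4)
a(z) = √(½ + z) (a(z) = √(z + ½) = √(½ + z))
Y(E) = 4*(-4 + √(2 + 4*E)/2)² (Y(E) = 4*(√(2 + 4*E)/2 - 4)² = 4*(-4 + √(2 + 4*E)/2)²)
85*Y(-4 - 1*5) = 85*(-8 + √2*√(1 + 2*(-4 - 1*5)))² = 85*(-8 + √2*√(1 + 2*(-4 - 5)))² = 85*(-8 + √2*√(1 + 2*(-9)))² = 85*(-8 + √2*√(1 - 18))² = 85*(-8 + √2*√(-17))² = 85*(-8 + √2*(I*√17))² = 85*(-8 + I*√34)²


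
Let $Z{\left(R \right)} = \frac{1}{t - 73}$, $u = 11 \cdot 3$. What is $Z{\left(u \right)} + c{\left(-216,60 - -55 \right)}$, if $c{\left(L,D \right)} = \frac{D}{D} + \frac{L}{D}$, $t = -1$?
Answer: $- \frac{7589}{8510} \approx -0.89177$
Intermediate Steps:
$c{\left(L,D \right)} = 1 + \frac{L}{D}$
$u = 33$
$Z{\left(R \right)} = - \frac{1}{74}$ ($Z{\left(R \right)} = \frac{1}{-1 - 73} = \frac{1}{-74} = - \frac{1}{74}$)
$Z{\left(u \right)} + c{\left(-216,60 - -55 \right)} = - \frac{1}{74} + \frac{\left(60 - -55\right) - 216}{60 - -55} = - \frac{1}{74} + \frac{\left(60 + 55\right) - 216}{60 + 55} = - \frac{1}{74} + \frac{115 - 216}{115} = - \frac{1}{74} + \frac{1}{115} \left(-101\right) = - \frac{1}{74} - \frac{101}{115} = - \frac{7589}{8510}$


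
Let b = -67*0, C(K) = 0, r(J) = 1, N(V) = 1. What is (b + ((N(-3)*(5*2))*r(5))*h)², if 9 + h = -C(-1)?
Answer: 8100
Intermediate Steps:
h = -9 (h = -9 - 1*0 = -9 + 0 = -9)
b = 0
(b + ((N(-3)*(5*2))*r(5))*h)² = (0 + ((1*(5*2))*1)*(-9))² = (0 + ((1*10)*1)*(-9))² = (0 + (10*1)*(-9))² = (0 + 10*(-9))² = (0 - 90)² = (-90)² = 8100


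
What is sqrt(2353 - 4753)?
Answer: 20*I*sqrt(6) ≈ 48.99*I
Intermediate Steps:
sqrt(2353 - 4753) = sqrt(-2400) = 20*I*sqrt(6)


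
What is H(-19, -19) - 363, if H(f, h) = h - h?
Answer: -363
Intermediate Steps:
H(f, h) = 0
H(-19, -19) - 363 = 0 - 363 = -363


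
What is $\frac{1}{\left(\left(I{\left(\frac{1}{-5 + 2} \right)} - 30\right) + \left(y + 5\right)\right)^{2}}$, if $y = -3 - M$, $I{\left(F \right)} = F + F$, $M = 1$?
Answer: $\frac{9}{7921} \approx 0.0011362$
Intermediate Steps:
$I{\left(F \right)} = 2 F$
$y = -4$ ($y = -3 - 1 = -4$)
$\frac{1}{\left(\left(I{\left(\frac{1}{-5 + 2} \right)} - 30\right) + \left(y + 5\right)\right)^{2}} = \frac{1}{\left(\left(\frac{2}{-5 + 2} - 30\right) + \left(-4 + 5\right)\right)^{2}} = \frac{1}{\left(\left(\frac{2}{-3} - 30\right) + 1\right)^{2}} = \frac{1}{\left(\left(2 \left(- \frac{1}{3}\right) - 30\right) + 1\right)^{2}} = \frac{1}{\left(\left(- \frac{2}{3} - 30\right) + 1\right)^{2}} = \frac{1}{\left(- \frac{92}{3} + 1\right)^{2}} = \frac{1}{\left(- \frac{89}{3}\right)^{2}} = \frac{1}{\frac{7921}{9}} = \frac{9}{7921}$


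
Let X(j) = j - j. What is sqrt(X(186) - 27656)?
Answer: 2*I*sqrt(6914) ≈ 166.3*I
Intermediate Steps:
X(j) = 0
sqrt(X(186) - 27656) = sqrt(0 - 27656) = sqrt(-27656) = 2*I*sqrt(6914)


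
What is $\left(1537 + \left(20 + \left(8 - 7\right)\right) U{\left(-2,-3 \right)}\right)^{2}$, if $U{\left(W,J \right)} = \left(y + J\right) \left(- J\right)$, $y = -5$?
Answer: $1067089$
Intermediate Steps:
$U{\left(W,J \right)} = - J \left(-5 + J\right)$ ($U{\left(W,J \right)} = \left(-5 + J\right) \left(- J\right) = - J \left(-5 + J\right)$)
$\left(1537 + \left(20 + \left(8 - 7\right)\right) U{\left(-2,-3 \right)}\right)^{2} = \left(1537 + \left(20 + \left(8 - 7\right)\right) \left(- 3 \left(5 - -3\right)\right)\right)^{2} = \left(1537 + \left(20 + \left(8 - 7\right)\right) \left(- 3 \left(5 + 3\right)\right)\right)^{2} = \left(1537 + \left(20 + 1\right) \left(\left(-3\right) 8\right)\right)^{2} = \left(1537 + 21 \left(-24\right)\right)^{2} = \left(1537 - 504\right)^{2} = 1033^{2} = 1067089$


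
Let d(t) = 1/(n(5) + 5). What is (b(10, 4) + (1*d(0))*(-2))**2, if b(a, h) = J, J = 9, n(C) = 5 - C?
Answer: 1849/25 ≈ 73.960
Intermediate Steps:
d(t) = 1/5 (d(t) = 1/((5 - 1*5) + 5) = 1/((5 - 5) + 5) = 1/(0 + 5) = 1/5)
b(a, h) = 9
(b(10, 4) + (1*d(0))*(-2))**2 = (9 + (1*(1/5))*(-2))**2 = (9 + (1/5)*(-2))**2 = (9 - 2/5)**2 = (43/5)**2 = 1849/25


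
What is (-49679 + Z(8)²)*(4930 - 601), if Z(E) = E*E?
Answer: -197328807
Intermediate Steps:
Z(E) = E²
(-49679 + Z(8)²)*(4930 - 601) = (-49679 + (8²)²)*(4930 - 601) = (-49679 + 64²)*4329 = (-49679 + 4096)*4329 = -45583*4329 = -197328807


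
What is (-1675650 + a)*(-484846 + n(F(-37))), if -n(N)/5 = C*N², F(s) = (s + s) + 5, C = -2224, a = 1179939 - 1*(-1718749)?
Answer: 64157484086012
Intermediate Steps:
a = 2898688 (a = 1179939 + 1718749 = 2898688)
F(s) = 5 + 2*s (F(s) = 2*s + 5 = 5 + 2*s)
n(N) = 11120*N² (n(N) = -(-11120)*N² = 11120*N²)
(-1675650 + a)*(-484846 + n(F(-37))) = (-1675650 + 2898688)*(-484846 + 11120*(5 + 2*(-37))²) = 1223038*(-484846 + 11120*(5 - 74)²) = 1223038*(-484846 + 11120*(-69)²) = 1223038*(-484846 + 11120*4761) = 1223038*(-484846 + 52942320) = 1223038*52457474 = 64157484086012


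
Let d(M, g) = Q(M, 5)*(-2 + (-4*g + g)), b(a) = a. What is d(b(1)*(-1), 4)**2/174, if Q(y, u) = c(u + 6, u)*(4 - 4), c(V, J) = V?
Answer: 0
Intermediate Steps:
Q(y, u) = 0 (Q(y, u) = (u + 6)*(4 - 4) = (6 + u)*0 = 0)
d(M, g) = 0 (d(M, g) = 0*(-2 + (-4*g + g)) = 0*(-2 - 3*g) = 0)
d(b(1)*(-1), 4)**2/174 = 0**2/174 = 0*(1/174) = 0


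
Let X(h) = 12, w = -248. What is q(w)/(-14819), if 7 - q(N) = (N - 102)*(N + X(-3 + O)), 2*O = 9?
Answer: 11799/2117 ≈ 5.5735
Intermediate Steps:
O = 9/2 (O = (½)*9 = 9/2 ≈ 4.5000)
q(N) = 7 - (-102 + N)*(12 + N) (q(N) = 7 - (N - 102)*(N + 12) = 7 - (-102 + N)*(12 + N))
q(w)/(-14819) = (1231 - 1*(-248)² + 90*(-248))/(-14819) = (1231 - 1*61504 - 22320)*(-1/14819) = (1231 - 61504 - 22320)*(-1/14819) = -82593*(-1/14819) = 11799/2117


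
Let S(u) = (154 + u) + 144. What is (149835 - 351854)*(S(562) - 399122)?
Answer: 80456490978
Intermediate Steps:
S(u) = 298 + u
(149835 - 351854)*(S(562) - 399122) = (149835 - 351854)*((298 + 562) - 399122) = -202019*(860 - 399122) = -202019*(-398262) = 80456490978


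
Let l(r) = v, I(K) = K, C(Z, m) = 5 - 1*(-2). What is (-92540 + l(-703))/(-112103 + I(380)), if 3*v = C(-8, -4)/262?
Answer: 72736433/87814278 ≈ 0.82830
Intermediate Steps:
C(Z, m) = 7 (C(Z, m) = 5 + 2 = 7)
v = 7/786 (v = (7/262)/3 = (7*(1/262))/3 = (⅓)*(7/262) = 7/786 ≈ 0.0089059)
l(r) = 7/786
(-92540 + l(-703))/(-112103 + I(380)) = (-92540 + 7/786)/(-112103 + 380) = -72736433/786/(-111723) = -72736433/786*(-1/111723) = 72736433/87814278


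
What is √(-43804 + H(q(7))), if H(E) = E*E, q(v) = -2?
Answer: 10*I*√438 ≈ 209.28*I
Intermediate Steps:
H(E) = E²
√(-43804 + H(q(7))) = √(-43804 + (-2)²) = √(-43804 + 4) = √(-43800) = 10*I*√438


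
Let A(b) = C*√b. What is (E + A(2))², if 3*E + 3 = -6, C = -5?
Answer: 59 + 30*√2 ≈ 101.43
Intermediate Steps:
A(b) = -5*√b
E = -3 (E = -1 + (⅓)*(-6) = -1 - 2 = -3)
(E + A(2))² = (-3 - 5*√2)²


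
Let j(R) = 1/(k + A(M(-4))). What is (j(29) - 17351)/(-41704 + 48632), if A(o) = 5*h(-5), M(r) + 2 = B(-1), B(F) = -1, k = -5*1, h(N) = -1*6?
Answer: -303643/121240 ≈ -2.5045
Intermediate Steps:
h(N) = -6
k = -5
M(r) = -3 (M(r) = -2 - 1 = -3)
A(o) = -30 (A(o) = 5*(-6) = -30)
j(R) = -1/35 (j(R) = 1/(-5 - 30) = 1/(-35) = -1/35)
(j(29) - 17351)/(-41704 + 48632) = (-1/35 - 17351)/(-41704 + 48632) = -607286/35/6928 = -607286/35*1/6928 = -303643/121240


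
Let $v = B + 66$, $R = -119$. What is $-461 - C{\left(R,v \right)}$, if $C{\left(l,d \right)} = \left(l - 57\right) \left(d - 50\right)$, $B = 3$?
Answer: $2883$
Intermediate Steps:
$v = 69$ ($v = 3 + 66 = 69$)
$C{\left(l,d \right)} = \left(-57 + l\right) \left(-50 + d\right)$
$-461 - C{\left(R,v \right)} = -461 - \left(2850 - 3933 - -5950 + 69 \left(-119\right)\right) = -461 - \left(2850 - 3933 + 5950 - 8211\right) = -461 - -3344 = -461 + 3344 = 2883$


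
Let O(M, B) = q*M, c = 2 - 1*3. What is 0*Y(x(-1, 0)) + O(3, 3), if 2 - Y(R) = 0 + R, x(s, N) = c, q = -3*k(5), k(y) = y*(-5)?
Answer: 225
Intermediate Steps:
k(y) = -5*y
c = -1 (c = 2 - 3 = -1)
q = 75 (q = -(-15)*5 = -3*(-25) = 75)
x(s, N) = -1
Y(R) = 2 - R (Y(R) = 2 - (0 + R) = 2 - R)
O(M, B) = 75*M
0*Y(x(-1, 0)) + O(3, 3) = 0*(2 - 1*(-1)) + 75*3 = 0*(2 + 1) + 225 = 0*3 + 225 = 0 + 225 = 225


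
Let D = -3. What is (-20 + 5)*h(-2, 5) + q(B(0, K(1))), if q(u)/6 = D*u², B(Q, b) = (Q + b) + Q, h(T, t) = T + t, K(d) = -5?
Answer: -495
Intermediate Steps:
B(Q, b) = b + 2*Q
q(u) = -18*u² (q(u) = 6*(-3*u²) = -18*u²)
(-20 + 5)*h(-2, 5) + q(B(0, K(1))) = (-20 + 5)*(-2 + 5) - 18*(-5 + 2*0)² = -15*3 - 18*(-5 + 0)² = -45 - 18*(-5)² = -45 - 18*25 = -45 - 450 = -495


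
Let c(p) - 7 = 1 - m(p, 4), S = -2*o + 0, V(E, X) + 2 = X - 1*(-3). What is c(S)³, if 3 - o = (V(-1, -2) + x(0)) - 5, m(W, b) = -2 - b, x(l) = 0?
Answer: 2744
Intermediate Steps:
V(E, X) = 1 + X (V(E, X) = -2 + (X - 1*(-3)) = -2 + (X + 3) = -2 + (3 + X) = 1 + X)
o = 9 (o = 3 - (((1 - 2) + 0) - 5) = 3 - ((-1 + 0) - 5) = 3 - (-1 - 5) = 3 - 1*(-6) = 3 + 6 = 9)
S = -18 (S = -2*9 + 0 = -18 + 0 = -18)
c(p) = 14 (c(p) = 7 + (1 - (-2 - 1*4)) = 7 + (1 - (-2 - 4)) = 7 + (1 - 1*(-6)) = 7 + (1 + 6) = 7 + 7 = 14)
c(S)³ = 14³ = 2744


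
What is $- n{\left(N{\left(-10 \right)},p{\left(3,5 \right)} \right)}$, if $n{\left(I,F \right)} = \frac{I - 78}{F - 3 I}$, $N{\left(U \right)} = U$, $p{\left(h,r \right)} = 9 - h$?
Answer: $\frac{22}{9} \approx 2.4444$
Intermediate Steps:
$n{\left(I,F \right)} = \frac{-78 + I}{F - 3 I}$
$- n{\left(N{\left(-10 \right)},p{\left(3,5 \right)} \right)} = - \frac{-78 - 10}{\left(9 - 3\right) - -30} = - \frac{-88}{\left(9 - 3\right) + 30} = - \frac{-88}{6 + 30} = - \frac{-88}{36} = \left(-1\right) \left(- \frac{22}{9}\right) = \frac{22}{9}$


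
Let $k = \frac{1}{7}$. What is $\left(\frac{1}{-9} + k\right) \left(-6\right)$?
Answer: $- \frac{4}{21} \approx -0.19048$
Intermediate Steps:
$k = \frac{1}{7} \approx 0.14286$
$\left(\frac{1}{-9} + k\right) \left(-6\right) = \left(\frac{1}{-9} + \frac{1}{7}\right) \left(-6\right) = \left(- \frac{1}{9} + \frac{1}{7}\right) \left(-6\right) = \frac{2}{63} \left(-6\right) = - \frac{4}{21}$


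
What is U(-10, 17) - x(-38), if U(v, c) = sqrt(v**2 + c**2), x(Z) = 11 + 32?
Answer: -43 + sqrt(389) ≈ -23.277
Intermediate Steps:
x(Z) = 43
U(v, c) = sqrt(c**2 + v**2)
U(-10, 17) - x(-38) = sqrt(17**2 + (-10)**2) - 1*43 = sqrt(289 + 100) - 43 = sqrt(389) - 43 = -43 + sqrt(389)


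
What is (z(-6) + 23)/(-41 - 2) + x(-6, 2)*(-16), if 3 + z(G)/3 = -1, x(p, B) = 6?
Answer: -4139/43 ≈ -96.256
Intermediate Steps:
z(G) = -12 (z(G) = -9 + 3*(-1) = -9 - 3 = -12)
(z(-6) + 23)/(-41 - 2) + x(-6, 2)*(-16) = (-12 + 23)/(-41 - 2) + 6*(-16) = 11/(-43) - 96 = 11*(-1/43) - 96 = -11/43 - 96 = -4139/43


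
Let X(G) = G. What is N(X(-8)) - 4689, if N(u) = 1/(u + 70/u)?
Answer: -314167/67 ≈ -4689.1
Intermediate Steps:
N(X(-8)) - 4689 = -8/(70 + (-8)²) - 4689 = -8/(70 + 64) - 4689 = -8/134 - 4689 = -8*1/134 - 4689 = -4/67 - 4689 = -314167/67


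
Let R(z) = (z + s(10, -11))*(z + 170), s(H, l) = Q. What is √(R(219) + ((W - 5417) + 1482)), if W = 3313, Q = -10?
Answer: √80679 ≈ 284.04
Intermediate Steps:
s(H, l) = -10
R(z) = (-10 + z)*(170 + z) (R(z) = (z - 10)*(z + 170) = (-10 + z)*(170 + z))
√(R(219) + ((W - 5417) + 1482)) = √((-1700 + 219² + 160*219) + ((3313 - 5417) + 1482)) = √((-1700 + 47961 + 35040) + (-2104 + 1482)) = √(81301 - 622) = √80679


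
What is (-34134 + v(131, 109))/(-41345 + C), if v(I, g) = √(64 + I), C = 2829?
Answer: 17067/19258 - √195/38516 ≈ 0.88587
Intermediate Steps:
(-34134 + v(131, 109))/(-41345 + C) = (-34134 + √(64 + 131))/(-41345 + 2829) = (-34134 + √195)/(-38516) = (-34134 + √195)*(-1/38516) = 17067/19258 - √195/38516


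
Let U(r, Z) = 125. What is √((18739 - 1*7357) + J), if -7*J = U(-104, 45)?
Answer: √556843/7 ≈ 106.60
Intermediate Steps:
J = -125/7 (J = -⅐*125 = -125/7 ≈ -17.857)
√((18739 - 1*7357) + J) = √((18739 - 1*7357) - 125/7) = √((18739 - 7357) - 125/7) = √(11382 - 125/7) = √(79549/7) = √556843/7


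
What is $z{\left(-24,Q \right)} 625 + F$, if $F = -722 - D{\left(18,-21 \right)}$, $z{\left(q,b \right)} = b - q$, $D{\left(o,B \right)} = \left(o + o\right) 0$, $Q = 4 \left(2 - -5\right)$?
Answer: $31778$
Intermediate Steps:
$Q = 28$ ($Q = 4 \left(2 + 5\right) = 4 \cdot 7 = 28$)
$D{\left(o,B \right)} = 0$ ($D{\left(o,B \right)} = 2 o 0 = 0$)
$F = -722$ ($F = -722 - 0 = -722 + 0 = -722$)
$z{\left(-24,Q \right)} 625 + F = \left(28 - -24\right) 625 - 722 = \left(28 + 24\right) 625 - 722 = 52 \cdot 625 - 722 = 32500 - 722 = 31778$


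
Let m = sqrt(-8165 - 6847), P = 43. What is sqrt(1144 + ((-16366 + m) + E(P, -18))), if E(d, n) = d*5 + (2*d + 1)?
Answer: sqrt(-14920 + 6*I*sqrt(417)) ≈ 0.5015 + 122.15*I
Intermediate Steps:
m = 6*I*sqrt(417) (m = sqrt(-15012) = 6*I*sqrt(417) ≈ 122.52*I)
E(d, n) = 1 + 7*d (E(d, n) = 5*d + (1 + 2*d) = 1 + 7*d)
sqrt(1144 + ((-16366 + m) + E(P, -18))) = sqrt(1144 + ((-16366 + 6*I*sqrt(417)) + (1 + 7*43))) = sqrt(1144 + ((-16366 + 6*I*sqrt(417)) + (1 + 301))) = sqrt(1144 + ((-16366 + 6*I*sqrt(417)) + 302)) = sqrt(1144 + (-16064 + 6*I*sqrt(417))) = sqrt(-14920 + 6*I*sqrt(417))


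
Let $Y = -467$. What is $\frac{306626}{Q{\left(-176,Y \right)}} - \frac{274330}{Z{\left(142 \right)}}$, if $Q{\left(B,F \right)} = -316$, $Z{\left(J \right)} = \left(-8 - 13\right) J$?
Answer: $- \frac{29559659}{33654} \approx -878.34$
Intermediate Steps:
$Z{\left(J \right)} = - 21 J$
$\frac{306626}{Q{\left(-176,Y \right)}} - \frac{274330}{Z{\left(142 \right)}} = \frac{306626}{-316} - \frac{274330}{\left(-21\right) 142} = 306626 \left(- \frac{1}{316}\right) - \frac{274330}{-2982} = - \frac{153313}{158} - - \frac{19595}{213} = - \frac{153313}{158} + \frac{19595}{213} = - \frac{29559659}{33654}$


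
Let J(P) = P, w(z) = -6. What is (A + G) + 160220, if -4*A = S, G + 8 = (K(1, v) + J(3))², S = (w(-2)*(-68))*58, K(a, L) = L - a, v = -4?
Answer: 154300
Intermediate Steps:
S = 23664 (S = -6*(-68)*58 = 408*58 = 23664)
G = -4 (G = -8 + ((-4 - 1*1) + 3)² = -8 + ((-4 - 1) + 3)² = -8 + (-5 + 3)² = -8 + (-2)² = -8 + 4 = -4)
A = -5916 (A = -¼*23664 = -5916)
(A + G) + 160220 = (-5916 - 4) + 160220 = -5920 + 160220 = 154300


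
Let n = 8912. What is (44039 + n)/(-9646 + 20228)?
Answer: 52951/10582 ≈ 5.0039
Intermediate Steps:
(44039 + n)/(-9646 + 20228) = (44039 + 8912)/(-9646 + 20228) = 52951/10582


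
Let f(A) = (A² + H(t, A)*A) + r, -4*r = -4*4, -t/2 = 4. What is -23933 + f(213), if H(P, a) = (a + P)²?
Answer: 8972765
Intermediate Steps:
t = -8 (t = -2*4 = -8)
r = 4 (r = -(-1)*4 = -¼*(-16) = 4)
H(P, a) = (P + a)²
f(A) = 4 + A² + A*(-8 + A)² (f(A) = (A² + (-8 + A)²*A) + 4 = (A² + A*(-8 + A)²) + 4 = 4 + A² + A*(-8 + A)²)
-23933 + f(213) = -23933 + (4 + 213² + 213*(-8 + 213)²) = -23933 + (4 + 45369 + 213*205²) = -23933 + (4 + 45369 + 213*42025) = -23933 + (4 + 45369 + 8951325) = -23933 + 8996698 = 8972765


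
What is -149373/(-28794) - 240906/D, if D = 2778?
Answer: -362316065/4443874 ≈ -81.532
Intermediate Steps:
-149373/(-28794) - 240906/D = -149373/(-28794) - 240906/2778 = -149373*(-1/28794) - 240906*1/2778 = 49791/9598 - 40151/463 = -362316065/4443874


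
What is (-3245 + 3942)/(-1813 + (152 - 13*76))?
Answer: -697/2649 ≈ -0.26312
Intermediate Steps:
(-3245 + 3942)/(-1813 + (152 - 13*76)) = 697/(-1813 + (152 - 988)) = 697/(-1813 - 836) = 697/(-2649) = 697*(-1/2649) = -697/2649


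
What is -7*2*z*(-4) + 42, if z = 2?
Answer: 154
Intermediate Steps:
-7*2*z*(-4) + 42 = -7*2*2*(-4) + 42 = -28*(-4) + 42 = -7*(-16) + 42 = 112 + 42 = 154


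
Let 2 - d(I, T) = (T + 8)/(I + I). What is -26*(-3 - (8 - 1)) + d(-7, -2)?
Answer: 1837/7 ≈ 262.43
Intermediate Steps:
d(I, T) = 2 - (8 + T)/(2*I) (d(I, T) = 2 - (T + 8)/(I + I) = 2 - (8 + T)/(2*I))
-26*(-3 - (8 - 1)) + d(-7, -2) = -26*(-3 - (8 - 1)) + (½)*(-8 - 1*(-2) + 4*(-7))/(-7) = -26*(-3 - 1*7) + (½)*(-⅐)*(-8 + 2 - 28) = -26*(-3 - 7) + (½)*(-⅐)*(-34) = -26*(-10) + 17/7 = 260 + 17/7 = 1837/7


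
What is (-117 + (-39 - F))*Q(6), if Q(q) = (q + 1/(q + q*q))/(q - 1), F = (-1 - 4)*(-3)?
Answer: -14421/70 ≈ -206.01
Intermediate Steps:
F = 15 (F = -5*(-3) = 15)
Q(q) = (q + 1/(q + q²))/(-1 + q)
(-117 + (-39 - F))*Q(6) = (-117 + (-39 - 1*15))*((1 + 6² + 6³)/(6³ - 1*6)) = (-117 + (-39 - 15))*((1 + 36 + 216)/(216 - 6)) = (-117 - 54)*(253/210) = -57*253/70 = -171*253/210 = -14421/70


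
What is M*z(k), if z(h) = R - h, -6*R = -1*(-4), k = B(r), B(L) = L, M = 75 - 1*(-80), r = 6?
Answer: -3100/3 ≈ -1033.3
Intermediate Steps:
M = 155 (M = 75 + 80 = 155)
k = 6
R = -⅔ (R = -(-1)*(-4)/6 = -⅙*4 = -⅔ ≈ -0.66667)
z(h) = -⅔ - h
M*z(k) = 155*(-⅔ - 1*6) = 155*(-⅔ - 6) = 155*(-20/3) = -3100/3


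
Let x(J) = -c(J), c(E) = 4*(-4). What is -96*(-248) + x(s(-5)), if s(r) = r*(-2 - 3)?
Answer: 23824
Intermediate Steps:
c(E) = -16
s(r) = -5*r (s(r) = r*(-5) = -5*r)
x(J) = 16 (x(J) = -1*(-16) = 16)
-96*(-248) + x(s(-5)) = -96*(-248) + 16 = 23808 + 16 = 23824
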